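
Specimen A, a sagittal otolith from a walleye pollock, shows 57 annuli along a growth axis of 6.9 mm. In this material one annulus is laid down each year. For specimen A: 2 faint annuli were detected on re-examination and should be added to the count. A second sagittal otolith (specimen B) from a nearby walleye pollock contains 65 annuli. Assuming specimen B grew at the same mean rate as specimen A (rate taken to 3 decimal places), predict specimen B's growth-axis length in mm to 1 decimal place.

Specimen A: true annulus count = 57 + 2 = 59.
A: 6.9 mm over 59 years gives 6.9 / 59 ≈ 0.117 mm/year.
B's length ≈ 0.117 × 65 = 7.6 mm.

7.6 mm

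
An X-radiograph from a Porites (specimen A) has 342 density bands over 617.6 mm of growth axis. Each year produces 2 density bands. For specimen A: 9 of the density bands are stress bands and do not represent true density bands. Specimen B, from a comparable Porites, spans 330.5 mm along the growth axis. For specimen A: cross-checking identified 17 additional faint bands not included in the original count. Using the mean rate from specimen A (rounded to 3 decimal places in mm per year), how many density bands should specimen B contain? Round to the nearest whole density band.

187 density bands

Specimen A: true density band count = 342 − 9 + 17 = 350.
Specimen A: dividing by 2 density bands per year: 350 / 2 = 175 years.
A: Mean rate = 617.6 mm / 175 years ≈ 3.529 mm/yr.
Specimen B: 330.5 mm / 3.529 mm per year = 93.65 years; at 2 density bands per year that is 93.65 × 2 ≈ 187 density bands.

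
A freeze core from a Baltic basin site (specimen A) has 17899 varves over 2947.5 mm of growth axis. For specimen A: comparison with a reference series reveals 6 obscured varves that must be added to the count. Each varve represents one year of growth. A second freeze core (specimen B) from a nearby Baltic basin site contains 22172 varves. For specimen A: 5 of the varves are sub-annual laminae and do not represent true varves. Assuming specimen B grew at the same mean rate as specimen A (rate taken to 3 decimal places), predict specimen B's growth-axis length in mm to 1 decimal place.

Specimen A: adjusted count: 17899 − 5 + 6 = 17900 varves.
A: Mean rate = 2947.5 mm / 17900 years ≈ 0.165 mm per year.
For B, 0.165 mm/year × 22172 years = 3658.4 mm.

3658.4 mm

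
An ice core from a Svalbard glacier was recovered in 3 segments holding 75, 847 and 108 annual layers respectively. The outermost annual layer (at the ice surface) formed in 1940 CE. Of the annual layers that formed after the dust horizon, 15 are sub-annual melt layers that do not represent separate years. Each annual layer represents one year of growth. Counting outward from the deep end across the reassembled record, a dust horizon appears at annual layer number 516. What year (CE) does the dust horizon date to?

Total annual layers = 75 + 847 + 108 = 1030.
The dust horizon sits at annual layer 516 from the deep end, so 1030 − 516 = 514 annual layers formed after it.
Removing the 15 false annual layers leaves 514 − 15 = 499 true annual layers beyond the dust horizon.
1940 − 499 = 1441 CE.

1441 CE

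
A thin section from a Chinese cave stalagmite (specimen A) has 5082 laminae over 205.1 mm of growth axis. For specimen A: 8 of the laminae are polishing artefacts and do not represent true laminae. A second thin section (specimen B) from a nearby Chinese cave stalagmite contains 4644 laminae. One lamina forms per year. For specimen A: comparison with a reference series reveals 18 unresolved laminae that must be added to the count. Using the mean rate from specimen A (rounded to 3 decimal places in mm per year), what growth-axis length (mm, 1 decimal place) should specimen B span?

Specimen A: correcting the raw count gives 5082 − 8 + 18 = 5092 true laminae.
A: Extension rate ≈ 205.1 / 5092 = 0.040 mm/year.
For B, 0.040 mm/year × 4644 years = 185.8 mm.

185.8 mm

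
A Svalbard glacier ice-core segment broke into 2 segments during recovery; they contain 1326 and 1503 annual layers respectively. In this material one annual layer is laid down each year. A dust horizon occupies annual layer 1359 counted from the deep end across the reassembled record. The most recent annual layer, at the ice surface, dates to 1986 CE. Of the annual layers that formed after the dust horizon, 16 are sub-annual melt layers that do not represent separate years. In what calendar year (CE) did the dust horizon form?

532 CE

Total annual layers = 1326 + 1503 = 2829.
2829 − 1359 = 1470 annual layers lie beyond the dust horizon toward the ice surface.
Removing the 16 false annual layers leaves 1470 − 16 = 1454 true annual layers beyond the dust horizon.
1986 − 1454 = 532 CE.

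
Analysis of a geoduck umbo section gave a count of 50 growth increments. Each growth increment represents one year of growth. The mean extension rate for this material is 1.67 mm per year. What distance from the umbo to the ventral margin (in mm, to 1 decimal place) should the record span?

The record spans 50 years at 1.67 mm per year.
Length ≈ 1.67 × 50 = 83.5 mm.

83.5 mm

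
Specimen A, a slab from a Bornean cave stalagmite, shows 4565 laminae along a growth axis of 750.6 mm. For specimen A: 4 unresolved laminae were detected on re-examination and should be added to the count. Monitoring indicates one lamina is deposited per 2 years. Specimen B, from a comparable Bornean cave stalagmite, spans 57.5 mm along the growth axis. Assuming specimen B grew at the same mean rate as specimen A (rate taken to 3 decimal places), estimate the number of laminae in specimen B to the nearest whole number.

351 laminae

Specimen A: adjusted count: 4565 + 4 = 4569 laminae.
Specimen A: multiplying by 2 years per lamina: 4569 × 2 = 9138 years.
A: 750.6 mm over 9138 years gives 750.6 / 9138 ≈ 0.082 mm per year.
For B, 57.5 / 0.082 = 701.22 years; at 2 years per lamina that is 701.22 / 2 ≈ 351 laminae.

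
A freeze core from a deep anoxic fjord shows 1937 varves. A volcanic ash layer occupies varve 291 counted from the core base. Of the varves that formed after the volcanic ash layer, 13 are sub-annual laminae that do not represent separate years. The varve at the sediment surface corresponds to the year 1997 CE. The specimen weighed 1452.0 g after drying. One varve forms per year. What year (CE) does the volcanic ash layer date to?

364 CE

1937 − 291 = 1646 varves lie beyond the volcanic ash layer toward the sediment surface.
Removing the 13 false varves leaves 1646 − 13 = 1633 true varves beyond the volcanic ash layer.
Counting back 1633 years from 1997 CE places the volcanic ash layer in 1997 − 1633 = 364 CE.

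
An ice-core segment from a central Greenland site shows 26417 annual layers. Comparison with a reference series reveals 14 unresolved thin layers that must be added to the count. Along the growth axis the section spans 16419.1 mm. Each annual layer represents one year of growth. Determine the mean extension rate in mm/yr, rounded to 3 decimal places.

After corrections the count is 26417 + 14 = 26431 annual layers.
Extension rate ≈ 16419.1 / 26431 = 0.621 mm/yr.

0.621 mm/yr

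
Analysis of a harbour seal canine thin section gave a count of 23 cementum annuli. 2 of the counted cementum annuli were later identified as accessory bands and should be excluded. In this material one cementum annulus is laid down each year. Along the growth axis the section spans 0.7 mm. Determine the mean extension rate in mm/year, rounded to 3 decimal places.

0.033 mm/year

Correcting the raw count gives 23 − 2 = 21 true cementum annuli.
Mean rate = 0.7 mm / 21 years ≈ 0.033 mm/year.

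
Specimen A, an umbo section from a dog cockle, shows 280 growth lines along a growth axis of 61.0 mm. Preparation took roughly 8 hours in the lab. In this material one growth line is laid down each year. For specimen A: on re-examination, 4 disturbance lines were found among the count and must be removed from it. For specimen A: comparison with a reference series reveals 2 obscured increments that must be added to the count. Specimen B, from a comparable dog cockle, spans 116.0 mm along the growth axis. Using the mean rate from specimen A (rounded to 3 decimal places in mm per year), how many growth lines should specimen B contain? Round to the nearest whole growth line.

530 growth lines

Specimen A: correcting the raw count gives 280 − 4 + 2 = 278 true growth lines.
A: Mean rate = 61.0 mm / 278 years ≈ 0.219 mm/yr.
For B, 116.0 / 0.219 = 529.68 years ≈ 530 growth lines.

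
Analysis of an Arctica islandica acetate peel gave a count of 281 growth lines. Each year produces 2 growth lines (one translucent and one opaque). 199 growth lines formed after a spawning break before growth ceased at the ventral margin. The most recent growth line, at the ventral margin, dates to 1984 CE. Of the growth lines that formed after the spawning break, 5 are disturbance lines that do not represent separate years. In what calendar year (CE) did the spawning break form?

199 growth lines formed after the spawning break.
Excluding 5 false growth lines: 199 − 5 = 194.
Dividing by 2 growth lines per year: 194 / 2 = 97 years.
Counting back 97 years from 1984 CE places the spawning break in 1984 − 97 = 1887 CE.

1887 CE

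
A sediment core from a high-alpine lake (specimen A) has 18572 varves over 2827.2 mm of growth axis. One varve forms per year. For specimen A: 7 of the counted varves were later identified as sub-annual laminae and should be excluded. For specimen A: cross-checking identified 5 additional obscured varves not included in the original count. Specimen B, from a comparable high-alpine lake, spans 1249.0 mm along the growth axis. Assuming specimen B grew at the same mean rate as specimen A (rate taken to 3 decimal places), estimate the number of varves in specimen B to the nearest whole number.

Specimen A: correcting the raw count gives 18572 − 7 + 5 = 18570 true varves.
A: Mean rate = 2827.2 mm / 18570 years ≈ 0.152 mm/yr.
For B, 1249.0 / 0.152 = 8217.11 years ≈ 8217 varves.

8217 varves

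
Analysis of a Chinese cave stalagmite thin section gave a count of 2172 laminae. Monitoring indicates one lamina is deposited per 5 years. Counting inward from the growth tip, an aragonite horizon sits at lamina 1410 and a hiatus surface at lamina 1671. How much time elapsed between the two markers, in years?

1305 years

Separation: 1671 − 1410 = 261 laminae.
261 laminae at 5 years each span 261 × 5 = 1305 years.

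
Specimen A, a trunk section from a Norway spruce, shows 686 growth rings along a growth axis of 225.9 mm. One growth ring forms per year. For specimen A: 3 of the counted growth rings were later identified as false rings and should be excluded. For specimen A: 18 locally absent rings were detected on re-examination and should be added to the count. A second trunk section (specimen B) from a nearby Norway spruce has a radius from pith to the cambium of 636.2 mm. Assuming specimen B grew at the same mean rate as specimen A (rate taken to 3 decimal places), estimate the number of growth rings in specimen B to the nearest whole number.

1976 growth rings

Specimen A: correcting the raw count gives 686 − 3 + 18 = 701 true growth rings.
A: Extension rate ≈ 225.9 / 701 = 0.322 mm per year.
B spans 636.2 / 0.322 = 1975.78 years ≈ 1976 growth rings.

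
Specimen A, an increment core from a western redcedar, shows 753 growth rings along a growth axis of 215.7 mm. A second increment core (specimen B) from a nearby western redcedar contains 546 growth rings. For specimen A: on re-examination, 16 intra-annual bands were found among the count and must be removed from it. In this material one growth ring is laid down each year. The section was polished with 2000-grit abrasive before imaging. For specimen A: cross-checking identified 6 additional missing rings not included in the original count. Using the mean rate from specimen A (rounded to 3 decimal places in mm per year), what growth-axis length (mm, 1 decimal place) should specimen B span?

158.3 mm

Specimen A: true growth ring count = 753 − 16 + 6 = 743.
A: 215.7 mm over 743 years gives 215.7 / 743 ≈ 0.290 mm/year.
Length of B = 0.290 × 546 = 158.3 mm.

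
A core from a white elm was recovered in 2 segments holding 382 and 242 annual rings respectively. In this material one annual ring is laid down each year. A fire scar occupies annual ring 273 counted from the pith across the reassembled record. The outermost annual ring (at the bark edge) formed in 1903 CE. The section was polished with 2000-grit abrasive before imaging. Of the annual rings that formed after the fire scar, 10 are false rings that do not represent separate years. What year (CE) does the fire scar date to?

Total annual rings = 382 + 242 = 624.
Between annual ring 273 and the bark edge there are 624 − 273 = 351 annual rings.
351 − 10 false = 341 true annual rings after the fire scar.
The annual ring at the bark edge is 1903 CE, so the fire scar dates to 1903 − 341 = 1562 CE.

1562 CE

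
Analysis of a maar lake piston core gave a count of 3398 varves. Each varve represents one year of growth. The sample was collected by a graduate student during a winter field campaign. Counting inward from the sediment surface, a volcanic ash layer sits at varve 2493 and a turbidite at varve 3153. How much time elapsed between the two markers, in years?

Separation: 3153 − 2493 = 660 varves.
At one varve per year, 660 years elapsed between them.

660 yr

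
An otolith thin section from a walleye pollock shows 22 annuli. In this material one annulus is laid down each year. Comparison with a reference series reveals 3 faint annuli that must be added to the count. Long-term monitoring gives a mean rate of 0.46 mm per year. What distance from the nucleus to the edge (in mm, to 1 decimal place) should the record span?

Correcting the raw count gives 22 + 3 = 25 true annuli.
Length ≈ 0.46 × 25 = 11.5 mm.

11.5 mm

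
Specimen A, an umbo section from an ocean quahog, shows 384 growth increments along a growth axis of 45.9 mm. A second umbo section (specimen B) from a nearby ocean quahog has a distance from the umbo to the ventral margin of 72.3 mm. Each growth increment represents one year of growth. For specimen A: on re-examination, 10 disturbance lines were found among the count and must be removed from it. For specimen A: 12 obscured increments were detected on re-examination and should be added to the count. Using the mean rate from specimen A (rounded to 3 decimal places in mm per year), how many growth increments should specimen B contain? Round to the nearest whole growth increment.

608 growth increments

Specimen A: correcting the raw count gives 384 − 10 + 12 = 386 true growth increments.
A: Extension rate ≈ 45.9 / 386 = 0.119 mm/year.
For B, 72.3 / 0.119 = 607.56 years ≈ 608 growth increments.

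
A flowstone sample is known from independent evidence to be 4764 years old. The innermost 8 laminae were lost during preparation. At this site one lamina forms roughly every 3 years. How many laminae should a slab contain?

1580 laminae

One lamina every 3 years means 4764 / 3 = 1588 laminae.
Less the 8 uncaptured laminae: 1588 − 8 = 1580.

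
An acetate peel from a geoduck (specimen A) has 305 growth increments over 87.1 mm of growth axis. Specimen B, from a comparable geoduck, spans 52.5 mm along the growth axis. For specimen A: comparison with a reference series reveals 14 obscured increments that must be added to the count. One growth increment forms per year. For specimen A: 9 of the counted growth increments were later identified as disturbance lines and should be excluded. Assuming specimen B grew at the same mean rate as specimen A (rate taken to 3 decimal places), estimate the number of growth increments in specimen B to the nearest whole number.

187 growth increments

Specimen A: correcting the raw count gives 305 − 9 + 14 = 310 true growth increments.
A: Mean rate = 87.1 mm / 310 years ≈ 0.281 mm/year.
For B, 52.5 / 0.281 = 186.83 years ≈ 187 growth increments.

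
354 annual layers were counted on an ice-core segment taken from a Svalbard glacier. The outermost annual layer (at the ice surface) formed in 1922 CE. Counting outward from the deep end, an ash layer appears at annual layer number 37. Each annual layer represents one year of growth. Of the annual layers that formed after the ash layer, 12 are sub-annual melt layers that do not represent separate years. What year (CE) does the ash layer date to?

1617 CE

The ash layer sits at annual layer 37 from the deep end, so 354 − 37 = 317 annual layers formed after it.
Removing the 12 false annual layers leaves 317 − 12 = 305 true annual layers beyond the ash layer.
Counting back 305 years from 1922 CE places the ash layer in 1922 − 305 = 1617 CE.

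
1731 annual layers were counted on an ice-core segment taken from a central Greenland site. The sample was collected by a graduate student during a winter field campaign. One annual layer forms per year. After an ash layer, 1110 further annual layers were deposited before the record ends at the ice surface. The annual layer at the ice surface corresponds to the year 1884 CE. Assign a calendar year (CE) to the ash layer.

1110 annual layers post-date the ash layer.
Counting back 1110 years from 1884 CE places the ash layer in 1884 − 1110 = 774 CE.

774 CE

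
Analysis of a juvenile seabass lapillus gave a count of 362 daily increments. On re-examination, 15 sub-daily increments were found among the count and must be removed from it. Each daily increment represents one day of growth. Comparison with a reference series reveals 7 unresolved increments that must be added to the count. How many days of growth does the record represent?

Correcting the raw count gives 362 − 15 + 7 = 354 true daily increments.
At one daily increment per day, that is 354 days.

354 days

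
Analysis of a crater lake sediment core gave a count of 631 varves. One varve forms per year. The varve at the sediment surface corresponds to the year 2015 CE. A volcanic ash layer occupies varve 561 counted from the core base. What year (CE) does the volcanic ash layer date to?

Between varve 561 and the sediment surface there are 631 − 561 = 70 varves.
The varve at the sediment surface is 2015 CE, so the volcanic ash layer dates to 2015 − 70 = 1945 CE.

1945 CE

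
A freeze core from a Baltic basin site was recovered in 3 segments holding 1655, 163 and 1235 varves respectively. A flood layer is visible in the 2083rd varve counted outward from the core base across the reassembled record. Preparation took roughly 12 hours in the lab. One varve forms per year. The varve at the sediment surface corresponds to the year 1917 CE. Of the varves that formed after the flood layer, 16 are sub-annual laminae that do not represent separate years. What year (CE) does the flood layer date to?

963 CE

Total varves = 1655 + 163 + 1235 = 3053.
3053 − 2083 = 970 varves lie beyond the flood layer toward the sediment surface.
Removing the 16 false varves leaves 970 − 16 = 954 true varves beyond the flood layer.
The varve at the sediment surface is 1917 CE, so the flood layer dates to 1917 − 954 = 963 CE.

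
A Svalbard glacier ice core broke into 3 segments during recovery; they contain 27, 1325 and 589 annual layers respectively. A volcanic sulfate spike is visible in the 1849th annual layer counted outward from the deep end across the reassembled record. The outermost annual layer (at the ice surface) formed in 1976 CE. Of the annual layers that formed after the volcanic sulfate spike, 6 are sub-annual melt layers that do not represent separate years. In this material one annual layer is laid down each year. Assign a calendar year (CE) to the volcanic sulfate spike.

Total annual layers = 27 + 1325 + 589 = 1941.
1941 − 1849 = 92 annual layers lie beyond the volcanic sulfate spike toward the ice surface.
Removing the 6 false annual layers leaves 92 − 6 = 86 true annual layers beyond the volcanic sulfate spike.
1976 − 86 = 1890 CE.

1890 CE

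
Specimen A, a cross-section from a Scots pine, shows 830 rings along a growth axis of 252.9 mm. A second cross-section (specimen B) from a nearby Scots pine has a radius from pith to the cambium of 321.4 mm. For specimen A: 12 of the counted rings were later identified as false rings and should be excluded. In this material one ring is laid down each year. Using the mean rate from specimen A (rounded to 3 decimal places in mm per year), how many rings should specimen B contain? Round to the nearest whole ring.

Specimen A: adjusted count: 830 − 12 = 818 rings.
A: Extension rate ≈ 252.9 / 818 = 0.309 mm/yr.
Specimen B: 321.4 mm / 0.309 mm per year = 1040.13 years ≈ 1040 rings.

1040 rings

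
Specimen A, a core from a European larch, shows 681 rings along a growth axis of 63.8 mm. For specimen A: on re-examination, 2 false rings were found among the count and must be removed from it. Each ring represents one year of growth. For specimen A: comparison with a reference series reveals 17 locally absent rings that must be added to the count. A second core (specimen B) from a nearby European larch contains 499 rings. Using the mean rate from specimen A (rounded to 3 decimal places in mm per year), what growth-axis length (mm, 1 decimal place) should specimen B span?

Specimen A: true ring count = 681 − 2 + 17 = 696.
A: Extension rate ≈ 63.8 / 696 = 0.092 mm per year.
Length of B = 0.092 × 499 = 45.9 mm.

45.9 mm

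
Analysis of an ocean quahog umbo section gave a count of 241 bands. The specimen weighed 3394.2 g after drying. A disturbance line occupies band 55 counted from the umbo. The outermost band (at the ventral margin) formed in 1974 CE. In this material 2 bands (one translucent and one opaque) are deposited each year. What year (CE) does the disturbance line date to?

1881 CE

Between band 55 and the ventral margin there are 241 − 55 = 186 bands.
186 bands at 2 per year is 186 / 2 = 93 years.
1974 − 93 = 1881 CE.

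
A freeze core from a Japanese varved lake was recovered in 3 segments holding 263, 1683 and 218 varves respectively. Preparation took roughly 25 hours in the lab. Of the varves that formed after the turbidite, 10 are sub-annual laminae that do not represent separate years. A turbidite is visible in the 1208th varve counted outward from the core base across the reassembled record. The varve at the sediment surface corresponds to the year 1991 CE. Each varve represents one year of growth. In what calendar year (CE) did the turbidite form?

1045 CE

Total varves = 263 + 1683 + 218 = 2164.
The turbidite sits at varve 1208 from the core base, so 2164 − 1208 = 956 varves formed after it.
Removing the 10 false varves leaves 956 − 10 = 946 true varves beyond the turbidite.
Counting back 946 years from 1991 CE places the turbidite in 1991 − 946 = 1045 CE.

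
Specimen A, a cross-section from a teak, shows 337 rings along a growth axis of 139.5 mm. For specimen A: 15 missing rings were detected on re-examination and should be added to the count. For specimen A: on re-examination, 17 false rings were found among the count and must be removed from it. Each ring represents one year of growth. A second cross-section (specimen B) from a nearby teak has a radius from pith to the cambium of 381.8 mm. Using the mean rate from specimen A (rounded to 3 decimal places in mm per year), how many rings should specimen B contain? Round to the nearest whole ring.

Specimen A: correcting the raw count gives 337 − 17 + 15 = 335 true rings.
A: 139.5 mm over 335 years gives 139.5 / 335 ≈ 0.416 mm/yr.
B spans 381.8 / 0.416 = 917.79 years ≈ 918 rings.

918 rings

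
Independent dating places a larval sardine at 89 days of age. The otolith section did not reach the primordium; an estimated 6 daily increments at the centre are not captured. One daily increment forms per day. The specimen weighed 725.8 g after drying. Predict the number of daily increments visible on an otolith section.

Expected daily increments over 89 days: 89.
Less the 6 uncaptured daily increments: 89 − 6 = 83.

83 daily increments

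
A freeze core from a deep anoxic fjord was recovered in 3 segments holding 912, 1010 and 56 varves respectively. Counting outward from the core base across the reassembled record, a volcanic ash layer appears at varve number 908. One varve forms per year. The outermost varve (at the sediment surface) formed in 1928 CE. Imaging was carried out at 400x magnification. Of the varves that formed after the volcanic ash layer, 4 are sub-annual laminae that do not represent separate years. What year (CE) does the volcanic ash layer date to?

Total varves = 912 + 1010 + 56 = 1978.
Between varve 908 and the sediment surface there are 1978 − 908 = 1070 varves.
Excluding 4 false varves: 1070 − 4 = 1066.
1928 − 1066 = 862 CE.

862 CE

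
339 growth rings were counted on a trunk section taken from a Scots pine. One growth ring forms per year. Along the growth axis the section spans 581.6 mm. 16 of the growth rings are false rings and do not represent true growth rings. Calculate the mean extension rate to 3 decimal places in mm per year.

After corrections the count is 339 − 16 = 323 growth rings.
Mean rate = 581.6 mm / 323 years ≈ 1.801 mm per year.

1.801 mm per year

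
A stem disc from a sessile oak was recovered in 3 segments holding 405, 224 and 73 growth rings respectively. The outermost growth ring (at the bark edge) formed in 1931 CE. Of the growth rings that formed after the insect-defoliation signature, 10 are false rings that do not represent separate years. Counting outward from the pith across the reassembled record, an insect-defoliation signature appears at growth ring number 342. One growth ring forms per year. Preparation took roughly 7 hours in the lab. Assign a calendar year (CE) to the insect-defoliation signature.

Total growth rings = 405 + 224 + 73 = 702.
The insect-defoliation signature sits at growth ring 342 from the pith, so 702 − 342 = 360 growth rings formed after it.
Removing the 10 false growth rings leaves 360 − 10 = 350 true growth rings beyond the insect-defoliation signature.
Counting back 350 years from 1931 CE places the insect-defoliation signature in 1931 − 350 = 1581 CE.

1581 CE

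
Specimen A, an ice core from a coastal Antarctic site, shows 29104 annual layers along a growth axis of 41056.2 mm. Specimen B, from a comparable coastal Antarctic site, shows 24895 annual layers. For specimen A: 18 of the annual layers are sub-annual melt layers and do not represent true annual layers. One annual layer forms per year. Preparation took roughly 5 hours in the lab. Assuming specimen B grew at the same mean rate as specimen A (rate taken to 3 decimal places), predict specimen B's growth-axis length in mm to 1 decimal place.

Specimen A: after corrections the count is 29104 − 18 = 29086 annual layers.
A: Mean rate = 41056.2 mm / 29086 years ≈ 1.412 mm/yr.
For B, 1.412 mm/year × 24895 years = 35151.7 mm.

35151.7 mm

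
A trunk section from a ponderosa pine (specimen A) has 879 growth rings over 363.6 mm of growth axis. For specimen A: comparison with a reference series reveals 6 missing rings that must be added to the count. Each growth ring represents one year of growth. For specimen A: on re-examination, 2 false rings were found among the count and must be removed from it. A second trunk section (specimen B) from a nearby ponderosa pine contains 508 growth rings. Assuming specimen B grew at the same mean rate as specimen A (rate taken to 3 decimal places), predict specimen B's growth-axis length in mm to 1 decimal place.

209.3 mm

Specimen A: true growth ring count = 879 − 2 + 6 = 883.
A: 363.6 mm over 883 years gives 363.6 / 883 ≈ 0.412 mm per year.
Length of B = 0.412 × 508 = 209.3 mm.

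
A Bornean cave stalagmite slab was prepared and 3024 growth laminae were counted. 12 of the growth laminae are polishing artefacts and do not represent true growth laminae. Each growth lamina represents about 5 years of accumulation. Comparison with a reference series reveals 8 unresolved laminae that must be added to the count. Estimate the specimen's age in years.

15100 years

After corrections the count is 3024 − 12 + 8 = 3020 growth laminae.
3020 growth laminae at 5 years each span 3020 × 5 = 15100 years.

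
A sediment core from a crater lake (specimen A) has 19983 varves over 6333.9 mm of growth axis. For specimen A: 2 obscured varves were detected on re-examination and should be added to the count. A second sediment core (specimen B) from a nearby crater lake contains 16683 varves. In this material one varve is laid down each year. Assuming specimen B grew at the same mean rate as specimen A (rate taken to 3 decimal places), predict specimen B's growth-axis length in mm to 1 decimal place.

5288.5 mm

Specimen A: correcting the raw count gives 19983 + 2 = 19985 true varves.
A: 6333.9 mm over 19985 years gives 6333.9 / 19985 ≈ 0.317 mm per year.
B's length ≈ 0.317 × 16683 = 5288.5 mm.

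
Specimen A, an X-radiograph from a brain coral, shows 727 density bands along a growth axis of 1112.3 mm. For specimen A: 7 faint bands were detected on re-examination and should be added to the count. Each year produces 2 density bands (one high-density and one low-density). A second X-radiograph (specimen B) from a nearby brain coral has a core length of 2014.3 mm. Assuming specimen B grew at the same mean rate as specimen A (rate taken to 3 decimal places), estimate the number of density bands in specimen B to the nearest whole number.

Specimen A: correcting the raw count gives 727 + 7 = 734 true density bands.
Specimen A: with 2 density bands per year, 734 / 2 = 367 years.
A: Mean rate = 1112.3 mm / 367 years ≈ 3.031 mm/yr.
Specimen B: 2014.3 mm / 3.031 mm per year = 664.57 years; at 2 density bands per year that is 664.57 × 2 ≈ 1329 density bands.

1329 density bands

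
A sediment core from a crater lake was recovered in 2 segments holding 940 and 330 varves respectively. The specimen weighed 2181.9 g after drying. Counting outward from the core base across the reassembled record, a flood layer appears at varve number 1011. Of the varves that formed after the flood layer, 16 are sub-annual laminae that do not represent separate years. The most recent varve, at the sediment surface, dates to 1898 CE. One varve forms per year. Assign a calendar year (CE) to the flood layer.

1655 CE

Total varves = 940 + 330 = 1270.
The flood layer sits at varve 1011 from the core base, so 1270 − 1011 = 259 varves formed after it.
Excluding 16 false varves: 259 − 16 = 243.
The varve at the sediment surface is 1898 CE, so the flood layer dates to 1898 − 243 = 1655 CE.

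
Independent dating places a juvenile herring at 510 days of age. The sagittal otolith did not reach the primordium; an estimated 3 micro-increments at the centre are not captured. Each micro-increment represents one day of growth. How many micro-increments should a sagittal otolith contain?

Expected micro-increments over 510 days: 510.
510 − 3 missed = 507 micro-increments expected in the prepared section.

507 micro-increments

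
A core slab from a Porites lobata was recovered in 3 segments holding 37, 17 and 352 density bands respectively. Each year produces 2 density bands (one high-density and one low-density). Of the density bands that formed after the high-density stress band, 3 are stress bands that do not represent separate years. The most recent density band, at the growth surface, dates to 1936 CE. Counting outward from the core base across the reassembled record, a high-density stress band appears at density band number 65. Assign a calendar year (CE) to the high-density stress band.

Total density bands = 37 + 17 + 352 = 406.
The high-density stress band sits at density band 65 from the core base, so 406 − 65 = 341 density bands formed after it.
Excluding 3 false density bands: 341 − 3 = 338.
Dividing by 2 density bands per year: 338 / 2 = 169 years.
1936 − 169 = 1767 CE.

1767 CE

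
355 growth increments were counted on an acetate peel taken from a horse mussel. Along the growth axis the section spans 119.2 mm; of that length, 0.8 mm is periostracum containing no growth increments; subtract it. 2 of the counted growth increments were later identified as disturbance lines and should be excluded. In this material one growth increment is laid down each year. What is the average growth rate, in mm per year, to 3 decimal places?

After corrections the count is 355 − 2 = 353 growth increments.
Removing the 0.8 mm offcut leaves 119.2 − 0.8 = 118.4 mm.
Mean rate = 118.4 mm / 353 years ≈ 0.335 mm per year.

0.335 mm per year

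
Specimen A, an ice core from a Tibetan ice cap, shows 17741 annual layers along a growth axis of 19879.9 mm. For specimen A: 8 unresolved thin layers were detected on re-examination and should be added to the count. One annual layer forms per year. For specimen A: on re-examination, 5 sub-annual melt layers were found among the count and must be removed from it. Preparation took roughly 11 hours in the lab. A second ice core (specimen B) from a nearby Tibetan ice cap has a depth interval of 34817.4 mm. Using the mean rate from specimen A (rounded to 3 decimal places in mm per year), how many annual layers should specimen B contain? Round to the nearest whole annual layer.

Specimen A: true annual layer count = 17741 − 5 + 8 = 17744.
A: Extension rate ≈ 19879.9 / 17744 = 1.120 mm/yr.
B spans 34817.4 / 1.120 = 31086.96 years ≈ 31087 annual layers.

31087 annual layers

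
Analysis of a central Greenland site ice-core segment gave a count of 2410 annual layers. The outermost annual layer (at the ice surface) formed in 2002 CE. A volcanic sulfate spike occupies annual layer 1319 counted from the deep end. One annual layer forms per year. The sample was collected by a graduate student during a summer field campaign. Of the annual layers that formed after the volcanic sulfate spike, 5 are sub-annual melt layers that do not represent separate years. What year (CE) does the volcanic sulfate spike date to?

2410 − 1319 = 1091 annual layers lie beyond the volcanic sulfate spike toward the ice surface.
1091 − 5 false = 1086 true annual layers after the volcanic sulfate spike.
The annual layer at the ice surface is 2002 CE, so the volcanic sulfate spike dates to 2002 − 1086 = 916 CE.

916 CE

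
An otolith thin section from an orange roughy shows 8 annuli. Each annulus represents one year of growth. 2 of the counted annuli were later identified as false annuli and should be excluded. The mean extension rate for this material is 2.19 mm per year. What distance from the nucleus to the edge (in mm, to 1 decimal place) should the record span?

13.1 mm

True annulus count = 8 − 2 = 6.
6 years at 2.19 mm/year gives 2.19 × 6 = 13.1 mm.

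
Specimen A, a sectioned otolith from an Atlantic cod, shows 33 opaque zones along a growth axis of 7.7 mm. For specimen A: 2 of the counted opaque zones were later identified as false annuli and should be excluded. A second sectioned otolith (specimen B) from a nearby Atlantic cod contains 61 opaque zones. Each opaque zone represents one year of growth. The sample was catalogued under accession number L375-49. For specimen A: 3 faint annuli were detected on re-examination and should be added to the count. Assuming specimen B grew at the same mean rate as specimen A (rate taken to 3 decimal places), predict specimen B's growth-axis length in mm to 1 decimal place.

13.8 mm

Specimen A: true opaque zone count = 33 − 2 + 3 = 34.
A: 7.7 mm over 34 years gives 7.7 / 34 ≈ 0.226 mm/year.
For B, 0.226 mm/year × 61 years = 13.8 mm.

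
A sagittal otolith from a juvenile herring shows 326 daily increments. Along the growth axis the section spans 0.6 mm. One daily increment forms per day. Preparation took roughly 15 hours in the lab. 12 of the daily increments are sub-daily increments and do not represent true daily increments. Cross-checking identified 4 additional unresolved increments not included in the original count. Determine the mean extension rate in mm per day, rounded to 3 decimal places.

After corrections the count is 326 − 12 + 4 = 318 daily increments.
0.6 mm over 318 days gives 0.6 / 318 ≈ 0.002 mm per day.

0.002 mm per day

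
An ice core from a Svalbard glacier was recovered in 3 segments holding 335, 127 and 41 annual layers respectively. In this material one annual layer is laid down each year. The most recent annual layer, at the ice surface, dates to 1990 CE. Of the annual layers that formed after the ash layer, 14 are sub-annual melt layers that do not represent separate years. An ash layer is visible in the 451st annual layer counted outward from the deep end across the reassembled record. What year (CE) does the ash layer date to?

Total annual layers = 335 + 127 + 41 = 503.
Between annual layer 451 and the ice surface there are 503 − 451 = 52 annual layers.
Removing the 14 false annual layers leaves 52 − 14 = 38 true annual layers beyond the ash layer.
The annual layer at the ice surface is 1990 CE, so the ash layer dates to 1990 − 38 = 1952 CE.

1952 CE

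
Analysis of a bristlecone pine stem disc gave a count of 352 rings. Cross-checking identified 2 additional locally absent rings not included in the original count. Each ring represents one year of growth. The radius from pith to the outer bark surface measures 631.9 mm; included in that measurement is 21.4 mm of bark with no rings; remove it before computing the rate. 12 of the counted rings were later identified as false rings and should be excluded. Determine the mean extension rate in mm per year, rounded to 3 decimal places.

Correcting the raw count gives 352 − 12 + 2 = 342 true rings.
The growth record spans 631.9 − 21.4 = 610.5 mm.
Extension rate ≈ 610.5 / 342 = 1.785 mm per year.

1.785 mm per year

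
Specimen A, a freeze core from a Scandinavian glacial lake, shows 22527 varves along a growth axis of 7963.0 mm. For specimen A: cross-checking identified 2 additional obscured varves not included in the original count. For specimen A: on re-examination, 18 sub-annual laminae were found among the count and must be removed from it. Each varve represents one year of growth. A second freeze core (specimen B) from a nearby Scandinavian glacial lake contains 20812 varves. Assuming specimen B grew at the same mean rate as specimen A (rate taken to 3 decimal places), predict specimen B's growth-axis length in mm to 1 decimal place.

7367.4 mm

Specimen A: after corrections the count is 22527 − 18 + 2 = 22511 varves.
A: Extension rate ≈ 7963.0 / 22511 = 0.354 mm/yr.
B's length ≈ 0.354 × 20812 = 7367.4 mm.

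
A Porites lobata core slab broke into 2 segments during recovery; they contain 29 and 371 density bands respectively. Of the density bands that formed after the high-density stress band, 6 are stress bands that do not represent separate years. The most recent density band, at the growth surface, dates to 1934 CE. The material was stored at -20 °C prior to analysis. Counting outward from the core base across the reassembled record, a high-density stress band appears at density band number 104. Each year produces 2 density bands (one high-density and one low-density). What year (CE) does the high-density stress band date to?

1789 CE

Total density bands = 29 + 371 = 400.
400 − 104 = 296 density bands lie beyond the high-density stress band toward the growth surface.
296 − 6 false = 290 true density bands after the high-density stress band.
Dividing by 2 density bands per year: 290 / 2 = 145 years.
Counting back 145 years from 1934 CE places the high-density stress band in 1934 − 145 = 1789 CE.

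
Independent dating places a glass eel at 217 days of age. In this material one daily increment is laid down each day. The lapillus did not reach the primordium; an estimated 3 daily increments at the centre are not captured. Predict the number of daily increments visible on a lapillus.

214 daily increments

Expected daily increments over 217 days: 217.
217 − 3 missed = 214 daily increments expected in the prepared section.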